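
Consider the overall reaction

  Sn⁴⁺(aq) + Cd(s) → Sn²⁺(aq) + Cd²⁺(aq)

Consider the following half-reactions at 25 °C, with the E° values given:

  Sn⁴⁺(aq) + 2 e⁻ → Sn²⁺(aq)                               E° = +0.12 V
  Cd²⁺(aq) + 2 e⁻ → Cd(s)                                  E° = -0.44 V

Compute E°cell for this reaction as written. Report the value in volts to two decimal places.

+0.56 V

The Sn⁴⁺/Sn²⁺ couple has the higher reduction potential, so it is the cathode; Cd²⁺/Cd is oxidised at the anode.
E°cell = E°(cathode) − E°(anode) = (+0.12) − (-0.44) = +0.56 V.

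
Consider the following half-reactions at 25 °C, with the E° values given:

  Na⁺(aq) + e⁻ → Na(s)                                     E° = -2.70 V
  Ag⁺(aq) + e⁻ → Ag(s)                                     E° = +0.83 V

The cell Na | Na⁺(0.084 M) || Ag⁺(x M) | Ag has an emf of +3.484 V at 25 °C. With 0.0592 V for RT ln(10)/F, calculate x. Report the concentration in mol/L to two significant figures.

0.014 M

Ag⁺/Ag is the cathode, Na⁺/Na the anode: E°cell = +3.53 V, n = 1.
Overall reaction: Ag⁺(aq) + Na(s) → Ag(s) + Na⁺(aq); Q = [Na⁺]^1/[Ag⁺]^1.
From E = E° − (0.0592/n) log Q: log Q = (E° − E)·n/0.0592 = (+3.53 − (+3.484))·1/0.0592 = 0.7770.
So 1·log[Ag⁺] = 1·log(0.084) − log Q = -1.0757 − (0.7770) = -1.8527; [Ag⁺] = 10^(-1.8527) ≈ 0.014 M.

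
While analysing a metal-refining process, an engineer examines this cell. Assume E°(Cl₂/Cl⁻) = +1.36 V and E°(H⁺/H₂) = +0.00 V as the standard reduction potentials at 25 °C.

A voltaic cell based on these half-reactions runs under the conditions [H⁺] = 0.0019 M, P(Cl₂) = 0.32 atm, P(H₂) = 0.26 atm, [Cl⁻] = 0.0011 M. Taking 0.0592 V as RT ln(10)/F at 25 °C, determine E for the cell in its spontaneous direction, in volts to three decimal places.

+1.664 V

Cl₂/Cl⁻ is the cathode (higher E°), H⁺/H₂ the anode: E°cell = +1.36 − (+0.00) = +1.36 V, n = 2.
Overall: Cl₂(g) + H₂(g) → 2 Cl⁻(aq) + 2 H⁺(aq)
Q = [Cl⁻]^2·[H⁺]^2 / (P(Cl₂)·P(H₂)); log Q = -10.280.
E = E° − (0.0592/n) log Q = +1.36 − (0.0592/2)(-10.280) = +1.664 V.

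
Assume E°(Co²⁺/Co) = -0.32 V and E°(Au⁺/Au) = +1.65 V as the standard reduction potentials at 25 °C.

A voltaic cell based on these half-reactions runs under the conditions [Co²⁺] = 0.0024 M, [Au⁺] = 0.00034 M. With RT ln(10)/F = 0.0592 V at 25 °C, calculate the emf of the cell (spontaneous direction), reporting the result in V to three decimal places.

Au⁺/Au is the cathode (higher E°), Co²⁺/Co the anode: E°cell = +1.65 − (-0.32) = +1.97 V, n = 2.
Overall: 2 Au⁺(aq) + Co(s) → 2 Au(s) + Co²⁺(aq)
Q = [Co²⁺] / ([Au⁺]^2); log Q = 4.317.
E = E° − (0.0592/n) log Q = +1.97 − (0.0592/2)(4.317) = +1.842 V.

+1.842 V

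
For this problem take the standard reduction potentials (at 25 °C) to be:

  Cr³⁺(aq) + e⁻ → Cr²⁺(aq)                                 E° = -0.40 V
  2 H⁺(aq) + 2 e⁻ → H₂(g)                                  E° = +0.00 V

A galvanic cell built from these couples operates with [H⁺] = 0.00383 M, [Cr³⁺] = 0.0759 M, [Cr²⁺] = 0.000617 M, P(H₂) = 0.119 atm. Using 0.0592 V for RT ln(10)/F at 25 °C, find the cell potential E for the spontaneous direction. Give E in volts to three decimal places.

+0.161 V

H⁺/H₂ is the cathode (higher E°), Cr³⁺/Cr²⁺ the anode: E°cell = +0.00 − (-0.40) = +0.40 V, n = 2.
Overall: 2 H⁺(aq) + 2 Cr²⁺(aq) → H₂(g) + 2 Cr³⁺(aq)
Q = P(H₂)·[Cr³⁺]^2 / ([H⁺]^2·[Cr²⁺]^2); log Q = 8.089.
E = E° − (0.0592/n) log Q = +0.40 − (0.0592/2)(8.089) = +0.161 V.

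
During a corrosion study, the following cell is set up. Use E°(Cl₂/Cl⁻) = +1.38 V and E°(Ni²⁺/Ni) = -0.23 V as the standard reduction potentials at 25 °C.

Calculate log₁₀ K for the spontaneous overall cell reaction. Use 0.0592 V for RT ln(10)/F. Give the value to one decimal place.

54.4

Cathode: Cl₂/Cl⁻; anode: Ni²⁺/Ni. E°cell = +1.61 V, n = 2.
log K = nE°cell / 0.0592 = (2)(+1.61) / 0.0592 = 54.4.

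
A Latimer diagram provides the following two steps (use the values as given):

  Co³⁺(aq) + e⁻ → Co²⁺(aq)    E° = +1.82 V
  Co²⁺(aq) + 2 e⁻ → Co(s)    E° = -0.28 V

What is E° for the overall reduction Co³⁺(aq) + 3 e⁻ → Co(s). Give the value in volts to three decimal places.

+0.420 V

Standard free energies of sequential steps add: ΔG°₃ = ΔG°₁ + ΔG°₂, so n₃E°₃ = n₁E°₁ + n₂E°₂.
E°₃ = (1×+1.82 + 2×-0.28) / 3 = (+1.260) / 3 = +0.420 V.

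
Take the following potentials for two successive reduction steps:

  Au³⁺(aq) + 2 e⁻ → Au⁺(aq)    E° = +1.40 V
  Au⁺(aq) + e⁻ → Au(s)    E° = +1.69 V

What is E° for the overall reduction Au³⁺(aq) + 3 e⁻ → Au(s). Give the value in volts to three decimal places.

+1.497 V

Adding the free-energy changes (−nFE°) of the two steps gives −n₃FE°₃ = −n₁FE°₁ − n₂FE°₂.
E°₃ = (2×+1.40 + 1×+1.69) / 3 = (+4.490) / 3 = +1.497 V.
Simply averaging or adding the two E° values would be wrong; the electron-weighted sum is required.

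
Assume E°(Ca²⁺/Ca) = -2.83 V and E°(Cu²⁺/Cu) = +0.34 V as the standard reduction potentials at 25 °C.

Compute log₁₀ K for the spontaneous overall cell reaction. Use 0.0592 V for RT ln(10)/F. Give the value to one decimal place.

Cathode: Cu²⁺/Cu; anode: Ca²⁺/Ca. E°cell = +3.17 V, n = 2.
log K = nE°cell / 0.0592 = (2)(+3.17) / 0.0592 = 107.1.

107.1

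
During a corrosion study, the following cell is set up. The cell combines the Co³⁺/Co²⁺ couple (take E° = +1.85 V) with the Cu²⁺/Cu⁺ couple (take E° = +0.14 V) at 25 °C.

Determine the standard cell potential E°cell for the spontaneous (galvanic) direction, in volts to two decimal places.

The Co³⁺/Co²⁺ couple has the higher reduction potential, so it is the cathode; Cu²⁺/Cu⁺ is oxidised at the anode.
E°cell = E°(cathode) − E°(anode) = (+1.85) − (+0.14) = +1.71 V.
Since E°cell > 0, the reaction is spontaneous under standard conditions.

+1.71 V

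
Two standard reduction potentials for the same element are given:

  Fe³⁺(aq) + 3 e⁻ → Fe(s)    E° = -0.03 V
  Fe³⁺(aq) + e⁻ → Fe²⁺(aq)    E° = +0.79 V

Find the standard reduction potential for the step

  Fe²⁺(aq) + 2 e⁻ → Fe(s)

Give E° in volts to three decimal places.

-0.440 V

Sequential free energies add, so n₃E°₃ = n₁E°₁ + n₂E°₂.
With n₃ = 3, and the known step contributing 1×(+0.79) V, the unknown satisfies 2·E° = 3×(-0.03) − 1×(+0.79) = -0.880.
E° = -0.880 / 2 = -0.440 V.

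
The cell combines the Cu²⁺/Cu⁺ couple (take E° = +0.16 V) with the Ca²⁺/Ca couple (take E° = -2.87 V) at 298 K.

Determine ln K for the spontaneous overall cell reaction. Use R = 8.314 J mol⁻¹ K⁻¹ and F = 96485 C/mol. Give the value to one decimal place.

Cathode: Cu²⁺/Cu⁺; anode: Ca²⁺/Ca. E°cell = (+0.16) − (-2.87) = +3.03 V, with n = 2.
ΔG° = −nFE° = −RT ln K, so ln K = nFE°/(RT) = (2)(96485)(+3.03) / ((8.314)(298)) = 235.997.

236.0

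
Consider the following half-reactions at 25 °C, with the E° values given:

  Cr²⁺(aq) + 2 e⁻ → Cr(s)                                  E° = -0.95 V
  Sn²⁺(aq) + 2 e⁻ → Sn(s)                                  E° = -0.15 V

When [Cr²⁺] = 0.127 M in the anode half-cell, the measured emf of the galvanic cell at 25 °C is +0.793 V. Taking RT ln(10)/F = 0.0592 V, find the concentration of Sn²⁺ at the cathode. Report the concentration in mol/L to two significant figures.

Sn²⁺/Sn is the cathode, Cr²⁺/Cr the anode: E°cell = +0.80 V, n = 2.
Overall reaction: Sn²⁺(aq) + Cr(s) → Sn(s) + Cr²⁺(aq); Q = [Cr²⁺]^1/[Sn²⁺]^1.
From E = E° − (0.0592/n) log Q: log Q = (E° − E)·n/0.0592 = (+0.80 − (+0.793))·2/0.0592 = 0.2365.
So 1·log[Sn²⁺] = 1·log(0.127) − log Q = -0.8962 − (0.2365) = -1.1327; [Sn²⁺] = 10^(-1.1327) ≈ 0.074 M.

0.074 M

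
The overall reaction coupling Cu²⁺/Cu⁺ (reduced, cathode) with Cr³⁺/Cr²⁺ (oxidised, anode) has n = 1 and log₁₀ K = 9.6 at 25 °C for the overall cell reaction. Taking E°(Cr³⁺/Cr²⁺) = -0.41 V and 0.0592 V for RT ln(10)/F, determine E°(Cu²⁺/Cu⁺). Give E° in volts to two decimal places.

E°cell = (0.0592/n)·log K = (0.0592/1)(9.6) = +0.568 V.
Since Cu²⁺/Cu⁺ is the cathode and Cr³⁺/Cr²⁺ the anode, E°cell = E°(Cu²⁺/Cu⁺) − E°(Cr³⁺/Cr²⁺).
So E°(Cu²⁺/Cu⁺) = E°cell + E°(Cr³⁺/Cr²⁺) = +0.568 + (-0.41) = +0.16 V.

+0.16 V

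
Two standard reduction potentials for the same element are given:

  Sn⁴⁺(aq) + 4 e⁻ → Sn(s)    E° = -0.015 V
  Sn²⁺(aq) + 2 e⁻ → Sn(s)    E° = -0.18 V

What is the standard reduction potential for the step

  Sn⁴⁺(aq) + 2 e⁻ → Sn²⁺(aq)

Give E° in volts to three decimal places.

Sequential free energies add, so n₃E°₃ = n₁E°₁ + n₂E°₂.
With n₃ = 4, and the known step contributing 2×(-0.18) V, the unknown satisfies 2·E° = 4×(-0.015) − 2×(-0.18) = +0.300.
E° = +0.300 / 2 = +0.150 V.

+0.150 V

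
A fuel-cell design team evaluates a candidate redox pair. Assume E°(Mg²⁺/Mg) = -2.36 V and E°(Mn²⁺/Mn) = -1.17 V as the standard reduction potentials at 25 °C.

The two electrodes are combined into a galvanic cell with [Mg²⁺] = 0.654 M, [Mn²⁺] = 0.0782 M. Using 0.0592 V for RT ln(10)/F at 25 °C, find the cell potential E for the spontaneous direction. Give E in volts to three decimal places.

Mn²⁺/Mn is the cathode (higher E°), Mg²⁺/Mg the anode: E°cell = -1.17 − (-2.36) = +1.19 V, n = 2.
Overall: Mn²⁺(aq) + Mg(s) → Mn(s) + Mg²⁺(aq)
Q = [Mg²⁺] / ([Mn²⁺]); log Q = 0.922.
E = E° − (0.0592/n) log Q = +1.19 − (0.0592/2)(0.922) = +1.163 V.

+1.163 V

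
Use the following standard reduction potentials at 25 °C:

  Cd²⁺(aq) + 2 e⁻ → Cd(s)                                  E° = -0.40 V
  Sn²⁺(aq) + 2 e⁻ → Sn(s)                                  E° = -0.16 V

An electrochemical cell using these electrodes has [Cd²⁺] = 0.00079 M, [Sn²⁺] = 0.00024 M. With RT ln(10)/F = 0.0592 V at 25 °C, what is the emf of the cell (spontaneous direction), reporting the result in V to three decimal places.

+0.225 V

Sn²⁺/Sn is the cathode (higher E°), Cd²⁺/Cd the anode: E°cell = -0.16 − (-0.40) = +0.24 V, n = 2.
Overall: Sn²⁺(aq) + Cd(s) → Sn(s) + Cd²⁺(aq)
Q = [Cd²⁺] / ([Sn²⁺]); log Q = 0.517.
E = E° − (0.0592/n) log Q = +0.24 − (0.0592/2)(0.517) = +0.225 V.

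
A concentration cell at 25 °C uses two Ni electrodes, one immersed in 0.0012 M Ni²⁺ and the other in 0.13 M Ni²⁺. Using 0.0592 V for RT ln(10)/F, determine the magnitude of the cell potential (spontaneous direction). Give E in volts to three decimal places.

+0.060 V

For a concentration cell E°cell = 0. The 0.13 M side is the cathode (reduction is favoured where [Ni²⁺] is higher).
With n = 2, E = −(0.0592/2) log([Ni²⁺]ₐₙ/[Ni²⁺]꜀ₐₜ) = −(0.0592/2) log(0.0012/0.13) = −(0.0592/2)(-2.035) = +0.060 V.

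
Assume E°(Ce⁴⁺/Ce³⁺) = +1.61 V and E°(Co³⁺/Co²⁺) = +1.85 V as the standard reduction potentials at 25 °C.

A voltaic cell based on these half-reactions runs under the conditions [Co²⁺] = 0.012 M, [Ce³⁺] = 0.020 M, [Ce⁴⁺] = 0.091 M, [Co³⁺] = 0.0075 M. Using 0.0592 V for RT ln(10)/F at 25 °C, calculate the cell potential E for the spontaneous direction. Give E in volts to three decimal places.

+0.189 V

Co³⁺/Co²⁺ is the cathode (higher E°), Ce⁴⁺/Ce³⁺ the anode: E°cell = +1.85 − (+1.61) = +0.24 V, n = 1.
Overall: Co³⁺(aq) + Ce³⁺(aq) → Co²⁺(aq) + Ce⁴⁺(aq)
Q = [Co²⁺]·[Ce⁴⁺] / ([Co³⁺]·[Ce³⁺]); log Q = 0.862.
E = E° − (0.0592/n) log Q = +0.24 − (0.0592/1)(0.862) = +0.189 V.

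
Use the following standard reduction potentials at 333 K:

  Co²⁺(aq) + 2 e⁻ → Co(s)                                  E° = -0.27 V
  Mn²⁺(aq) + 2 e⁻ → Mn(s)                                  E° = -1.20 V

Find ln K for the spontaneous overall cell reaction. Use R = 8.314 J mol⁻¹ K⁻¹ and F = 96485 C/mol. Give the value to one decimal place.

64.8

Cathode: Co²⁺/Co; anode: Mn²⁺/Mn. E°cell = (-0.27) − (-1.20) = +0.93 V, with n = 2.
ΔG° = −nFE° = −RT ln K, so ln K = nFE°/(RT) = (2)(96485)(+0.93) / ((8.314)(333)) = 64.821.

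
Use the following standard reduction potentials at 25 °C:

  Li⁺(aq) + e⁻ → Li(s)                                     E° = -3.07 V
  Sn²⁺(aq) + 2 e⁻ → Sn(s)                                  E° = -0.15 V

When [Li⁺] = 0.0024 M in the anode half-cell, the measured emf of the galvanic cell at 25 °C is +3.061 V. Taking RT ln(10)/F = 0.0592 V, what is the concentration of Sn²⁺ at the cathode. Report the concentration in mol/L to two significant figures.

0.33 M

Sn²⁺/Sn is the cathode, Li⁺/Li the anode: E°cell = +2.92 V, n = 2.
Overall reaction: Sn²⁺(aq) + 2 Li(s) → Sn(s) + 2 Li⁺(aq); Q = [Li⁺]^2/[Sn²⁺]^1.
From E = E° − (0.0592/n) log Q: log Q = (E° − E)·n/0.0592 = (+2.92 − (+3.061))·2/0.0592 = -4.7635.
So 1·log[Sn²⁺] = 2·log(0.0024) − log Q = -5.2396 − (-4.7635) = -0.4761; [Sn²⁺] = 10^(-0.4761) ≈ 0.33 M.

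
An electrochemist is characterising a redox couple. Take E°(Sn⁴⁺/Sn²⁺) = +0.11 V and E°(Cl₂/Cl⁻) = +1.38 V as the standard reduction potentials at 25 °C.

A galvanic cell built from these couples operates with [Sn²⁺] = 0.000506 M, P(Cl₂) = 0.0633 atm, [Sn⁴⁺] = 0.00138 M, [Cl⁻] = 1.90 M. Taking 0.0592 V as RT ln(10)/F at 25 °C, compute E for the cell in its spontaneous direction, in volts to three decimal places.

Cl₂/Cl⁻ is the cathode (higher E°), Sn⁴⁺/Sn²⁺ the anode: E°cell = +1.38 − (+0.11) = +1.27 V, n = 2.
Overall: Cl₂(g) + Sn²⁺(aq) → 2 Cl⁻(aq) + Sn⁴⁺(aq)
Q = [Cl⁻]^2·[Sn⁴⁺] / (P(Cl₂)·[Sn²⁺]); log Q = 2.192.
E = E° − (0.0592/n) log Q = +1.27 − (0.0592/2)(2.192) = +1.205 V.

+1.205 V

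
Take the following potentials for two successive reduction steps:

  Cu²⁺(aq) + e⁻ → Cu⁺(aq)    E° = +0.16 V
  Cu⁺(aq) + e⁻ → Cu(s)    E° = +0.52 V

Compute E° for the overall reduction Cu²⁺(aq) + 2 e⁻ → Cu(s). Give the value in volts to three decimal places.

+0.340 V

Standard free energies of sequential steps add: ΔG°₃ = ΔG°₁ + ΔG°₂, so n₃E°₃ = n₁E°₁ + n₂E°₂.
E°₃ = (1×+0.16 + 1×+0.52) / 2 = (+0.680) / 2 = +0.340 V.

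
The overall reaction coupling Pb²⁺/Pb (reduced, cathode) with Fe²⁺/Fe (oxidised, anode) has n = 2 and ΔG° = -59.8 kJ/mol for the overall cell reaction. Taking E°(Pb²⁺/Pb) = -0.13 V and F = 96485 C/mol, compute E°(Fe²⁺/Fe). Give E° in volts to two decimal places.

-0.44 V

E°cell = −ΔG°/(nF) = −(-59.8×10³)/((2)(96485)) = +0.310 V.
Since Pb²⁺/Pb is the cathode and Fe²⁺/Fe the anode, E°cell = E°(Pb²⁺/Pb) − E°(Fe²⁺/Fe).
So E°(Fe²⁺/Fe) = E°(Pb²⁺/Pb) − E°cell = (-0.13) − (+0.310) = -0.44 V.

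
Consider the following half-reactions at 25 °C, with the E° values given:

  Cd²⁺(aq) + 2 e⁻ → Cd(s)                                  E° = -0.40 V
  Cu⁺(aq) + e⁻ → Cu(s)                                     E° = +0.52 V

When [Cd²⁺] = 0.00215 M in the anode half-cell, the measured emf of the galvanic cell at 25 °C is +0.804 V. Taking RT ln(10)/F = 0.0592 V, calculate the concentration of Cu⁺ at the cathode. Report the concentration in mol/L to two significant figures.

Cu⁺/Cu is the cathode, Cd²⁺/Cd the anode: E°cell = +0.92 V, n = 2.
Overall reaction: 2 Cu⁺(aq) + Cd(s) → 2 Cu(s) + Cd²⁺(aq); Q = [Cd²⁺]^1/[Cu⁺]^2.
From E = E° − (0.0592/n) log Q: log Q = (E° − E)·n/0.0592 = (+0.92 − (+0.804))·2/0.0592 = 3.9189.
So 2·log[Cu⁺] = 1·log(0.00215) − log Q = -2.6676 − (3.9189) = -6.5865; log[Cu⁺] = -6.5865 / 2 = -3.2933; [Cu⁺] = 10^(-3.2933) ≈ 0.00051 M.

0.00051 M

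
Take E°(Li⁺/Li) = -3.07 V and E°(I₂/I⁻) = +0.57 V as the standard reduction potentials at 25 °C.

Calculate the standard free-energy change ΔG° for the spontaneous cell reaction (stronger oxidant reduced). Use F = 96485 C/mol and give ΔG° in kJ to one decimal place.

-702.4 kJ

I₂/I⁻ (E° = +0.57 V) is the cathode; Li⁺/Li (E° = -3.07 V) is the anode, so E°cell = +3.64 V.
Balancing electrons gives n = 2 (lcm of 2 and 1).
ΔG° = −nFE° = −(2)(96485)(+3.64) = -702,411 J = -702.4 kJ.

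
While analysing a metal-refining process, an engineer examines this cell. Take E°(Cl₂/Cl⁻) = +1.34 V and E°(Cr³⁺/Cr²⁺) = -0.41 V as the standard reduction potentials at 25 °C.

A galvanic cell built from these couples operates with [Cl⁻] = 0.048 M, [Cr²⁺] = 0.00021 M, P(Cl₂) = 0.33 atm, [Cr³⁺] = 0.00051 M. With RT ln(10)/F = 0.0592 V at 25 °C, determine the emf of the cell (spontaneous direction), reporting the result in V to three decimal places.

+1.791 V

Cl₂/Cl⁻ is the cathode (higher E°), Cr³⁺/Cr²⁺ the anode: E°cell = +1.34 − (-0.41) = +1.75 V, n = 2.
Overall: Cl₂(g) + 2 Cr²⁺(aq) → 2 Cl⁻(aq) + 2 Cr³⁺(aq)
Q = [Cl⁻]^2·[Cr³⁺]^2 / (P(Cl₂)·[Cr²⁺]^2); log Q = -1.385.
E = E° − (0.0592/n) log Q = +1.75 − (0.0592/2)(-1.385) = +1.791 V.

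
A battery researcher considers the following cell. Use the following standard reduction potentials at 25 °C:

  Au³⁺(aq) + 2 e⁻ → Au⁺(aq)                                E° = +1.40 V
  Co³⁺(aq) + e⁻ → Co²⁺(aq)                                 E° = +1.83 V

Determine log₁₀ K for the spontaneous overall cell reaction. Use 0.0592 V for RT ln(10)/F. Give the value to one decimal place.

Cathode: Co³⁺/Co²⁺; anode: Au³⁺/Au⁺. E°cell = +0.43 V, n = 2.
log K = nE°cell / 0.0592 = (2)(+0.43) / 0.0592 = 14.5.

14.5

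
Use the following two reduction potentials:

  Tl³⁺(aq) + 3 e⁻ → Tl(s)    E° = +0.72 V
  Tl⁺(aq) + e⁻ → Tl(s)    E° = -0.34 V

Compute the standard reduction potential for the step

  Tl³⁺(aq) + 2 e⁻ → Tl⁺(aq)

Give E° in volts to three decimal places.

+1.250 V

Sequential free energies add, so n₃E°₃ = n₁E°₁ + n₂E°₂.
With n₃ = 3, and the known step contributing 1×(-0.34) V, the unknown satisfies 2·E° = 3×(+0.72) − 1×(-0.34) = +2.500.
E° = +2.500 / 2 = +1.250 V.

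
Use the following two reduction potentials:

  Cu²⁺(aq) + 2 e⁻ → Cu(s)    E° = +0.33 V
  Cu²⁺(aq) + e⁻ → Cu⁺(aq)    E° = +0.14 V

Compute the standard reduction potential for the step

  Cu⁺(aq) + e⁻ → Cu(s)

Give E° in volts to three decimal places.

Sequential free energies add, so n₃E°₃ = n₁E°₁ + n₂E°₂.
With n₃ = 2, and the known step contributing 1×(+0.14) V, the unknown satisfies 1·E° = 2×(+0.33) − 1×(+0.14) = +0.520.
E° = +0.520 / 1 = +0.520 V.

+0.520 V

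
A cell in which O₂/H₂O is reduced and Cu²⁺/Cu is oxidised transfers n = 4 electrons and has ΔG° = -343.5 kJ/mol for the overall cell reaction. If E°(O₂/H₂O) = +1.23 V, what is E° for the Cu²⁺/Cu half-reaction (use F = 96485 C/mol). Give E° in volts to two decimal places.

E°cell = −ΔG°/(nF) = −(-343.5×10³)/((4)(96485)) = +0.890 V.
Since O₂/H₂O is the cathode and Cu²⁺/Cu the anode, E°cell = E°(O₂/H₂O) − E°(Cu²⁺/Cu).
So E°(Cu²⁺/Cu) = E°(O₂/H₂O) − E°cell = (+1.23) − (+0.890) = +0.34 V.

+0.34 V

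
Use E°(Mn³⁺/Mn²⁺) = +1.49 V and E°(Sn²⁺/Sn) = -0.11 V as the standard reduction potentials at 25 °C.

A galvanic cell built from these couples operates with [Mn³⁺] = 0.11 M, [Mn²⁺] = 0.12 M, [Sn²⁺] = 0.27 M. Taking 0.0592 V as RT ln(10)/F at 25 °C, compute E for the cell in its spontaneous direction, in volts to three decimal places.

Mn³⁺/Mn²⁺ is the cathode (higher E°), Sn²⁺/Sn the anode: E°cell = +1.49 − (-0.11) = +1.60 V, n = 2.
Overall: 2 Mn³⁺(aq) + Sn(s) → 2 Mn²⁺(aq) + Sn²⁺(aq)
Q = [Mn²⁺]^2·[Sn²⁺] / ([Mn³⁺]^2); log Q = -0.493.
E = E° − (0.0592/n) log Q = +1.60 − (0.0592/2)(-0.493) = +1.615 V.

+1.615 V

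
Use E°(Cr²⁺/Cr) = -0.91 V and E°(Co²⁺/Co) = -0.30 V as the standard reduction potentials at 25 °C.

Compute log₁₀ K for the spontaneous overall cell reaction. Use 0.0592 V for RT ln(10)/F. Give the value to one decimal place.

20.6

Cathode: Co²⁺/Co; anode: Cr²⁺/Cr. E°cell = +0.61 V, n = 2.
log K = nE°cell / 0.0592 = (2)(+0.61) / 0.0592 = 20.6.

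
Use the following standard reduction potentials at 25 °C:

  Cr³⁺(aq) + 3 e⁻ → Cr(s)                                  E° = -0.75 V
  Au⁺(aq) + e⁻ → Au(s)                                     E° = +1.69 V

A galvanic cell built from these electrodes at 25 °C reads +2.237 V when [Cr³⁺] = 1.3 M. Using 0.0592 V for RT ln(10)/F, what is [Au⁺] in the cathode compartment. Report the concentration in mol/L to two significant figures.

0.00041 M

Au⁺/Au is the cathode, Cr³⁺/Cr the anode: E°cell = +2.44 V, n = 3.
Overall reaction: 3 Au⁺(aq) + Cr(s) → 3 Au(s) + Cr³⁺(aq); Q = [Cr³⁺]^1/[Au⁺]^3.
From E = E° − (0.0592/n) log Q: log Q = (E° − E)·n/0.0592 = (+2.44 − (+2.237))·3/0.0592 = 10.2872.
So 3·log[Au⁺] = 1·log(1.3) − log Q = 0.1139 − (10.2872) = -10.1733; log[Au⁺] = -10.1733 / 3 = -3.3911; [Au⁺] = 10^(-3.3911) ≈ 0.00041 M.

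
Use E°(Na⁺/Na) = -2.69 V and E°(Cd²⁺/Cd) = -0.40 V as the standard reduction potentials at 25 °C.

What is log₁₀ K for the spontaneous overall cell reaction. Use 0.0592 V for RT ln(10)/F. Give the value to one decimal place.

Cathode: Cd²⁺/Cd; anode: Na⁺/Na. E°cell = +2.29 V, n = 2.
log K = nE°cell / 0.0592 = (2)(+2.29) / 0.0592 = 77.4.

77.4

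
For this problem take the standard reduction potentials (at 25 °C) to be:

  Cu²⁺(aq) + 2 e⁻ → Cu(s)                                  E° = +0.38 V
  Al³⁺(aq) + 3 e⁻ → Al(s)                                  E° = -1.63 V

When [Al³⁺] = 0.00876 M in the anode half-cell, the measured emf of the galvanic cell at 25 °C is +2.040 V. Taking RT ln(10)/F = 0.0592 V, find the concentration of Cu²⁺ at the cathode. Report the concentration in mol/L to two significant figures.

Cu²⁺/Cu is the cathode, Al³⁺/Al the anode: E°cell = +2.01 V, n = 6.
Overall reaction: 3 Cu²⁺(aq) + 2 Al(s) → 3 Cu(s) + 2 Al³⁺(aq); Q = [Al³⁺]^2/[Cu²⁺]^3.
From E = E° − (0.0592/n) log Q: log Q = (E° − E)·n/0.0592 = (+2.01 − (+2.040))·6/0.0592 = -3.0405.
So 3·log[Cu²⁺] = 2·log(0.00876) − log Q = -4.1150 − (-3.0405) = -1.0745; log[Cu²⁺] = -1.0745 / 3 = -0.3582; [Cu²⁺] = 10^(-0.3582) ≈ 0.44 M.

0.44 M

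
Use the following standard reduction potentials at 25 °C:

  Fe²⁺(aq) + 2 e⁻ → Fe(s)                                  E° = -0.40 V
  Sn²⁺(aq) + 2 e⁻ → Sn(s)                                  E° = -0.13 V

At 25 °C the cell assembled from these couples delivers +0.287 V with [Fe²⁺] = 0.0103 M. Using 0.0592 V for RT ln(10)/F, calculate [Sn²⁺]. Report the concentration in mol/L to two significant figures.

Sn²⁺/Sn is the cathode, Fe²⁺/Fe the anode: E°cell = +0.27 V, n = 2.
Overall reaction: Sn²⁺(aq) + Fe(s) → Sn(s) + Fe²⁺(aq); Q = [Fe²⁺]^1/[Sn²⁺]^1.
From E = E° − (0.0592/n) log Q: log Q = (E° − E)·n/0.0592 = (+0.27 − (+0.287))·2/0.0592 = -0.5743.
So 1·log[Sn²⁺] = 1·log(0.0103) − log Q = -1.9872 − (-0.5743) = -1.4129; [Sn²⁺] = 10^(-1.4129) ≈ 0.039 M.

0.039 M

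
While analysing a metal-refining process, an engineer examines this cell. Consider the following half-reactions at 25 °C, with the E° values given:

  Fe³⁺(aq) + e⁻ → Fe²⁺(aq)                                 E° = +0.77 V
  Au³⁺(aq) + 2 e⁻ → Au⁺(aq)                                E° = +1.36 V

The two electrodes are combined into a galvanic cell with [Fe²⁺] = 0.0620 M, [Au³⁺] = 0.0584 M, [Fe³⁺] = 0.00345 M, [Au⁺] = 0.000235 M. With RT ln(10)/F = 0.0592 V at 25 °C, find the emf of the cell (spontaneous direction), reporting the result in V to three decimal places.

Au³⁺/Au⁺ is the cathode (higher E°), Fe³⁺/Fe²⁺ the anode: E°cell = +1.36 − (+0.77) = +0.59 V, n = 2.
Overall: Au³⁺(aq) + 2 Fe²⁺(aq) → Au⁺(aq) + 2 Fe³⁺(aq)
Q = [Au⁺]·[Fe³⁺]^2 / ([Au³⁺]·[Fe²⁺]^2); log Q = -4.904.
E = E° − (0.0592/n) log Q = +0.59 − (0.0592/2)(-4.904) = +0.735 V.

+0.735 V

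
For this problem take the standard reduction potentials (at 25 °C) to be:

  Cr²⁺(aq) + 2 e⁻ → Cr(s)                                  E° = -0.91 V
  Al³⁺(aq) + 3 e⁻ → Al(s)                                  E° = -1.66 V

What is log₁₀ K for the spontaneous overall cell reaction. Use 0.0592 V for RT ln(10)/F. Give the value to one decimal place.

76.0

Cathode: Cr²⁺/Cr; anode: Al³⁺/Al. E°cell = +0.75 V, n = 6.
log K = nE°cell / 0.0592 = (6)(+0.75) / 0.0592 = 76.0.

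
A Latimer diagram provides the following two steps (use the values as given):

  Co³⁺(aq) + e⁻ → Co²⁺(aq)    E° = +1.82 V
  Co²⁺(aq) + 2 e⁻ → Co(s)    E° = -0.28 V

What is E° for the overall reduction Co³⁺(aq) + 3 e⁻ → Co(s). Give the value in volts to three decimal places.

Adding the free-energy changes (−nFE°) of the two steps gives −n₃FE°₃ = −n₁FE°₁ − n₂FE°₂.
E°₃ = (1×+1.82 + 2×-0.28) / 3 = (+1.260) / 3 = +0.420 V.

+0.420 V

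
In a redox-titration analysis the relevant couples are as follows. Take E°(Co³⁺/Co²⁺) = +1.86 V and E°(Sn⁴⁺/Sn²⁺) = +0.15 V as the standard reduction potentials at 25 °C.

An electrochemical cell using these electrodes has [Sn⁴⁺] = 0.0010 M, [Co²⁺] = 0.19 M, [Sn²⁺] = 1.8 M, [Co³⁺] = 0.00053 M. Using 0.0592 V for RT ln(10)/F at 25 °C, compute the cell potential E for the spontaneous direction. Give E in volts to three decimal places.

Co³⁺/Co²⁺ is the cathode (higher E°), Sn⁴⁺/Sn²⁺ the anode: E°cell = +1.86 − (+0.15) = +1.71 V, n = 2.
Overall: 2 Co³⁺(aq) + Sn²⁺(aq) → 2 Co²⁺(aq) + Sn⁴⁺(aq)
Q = [Co²⁺]^2·[Sn⁴⁺] / ([Co³⁺]^2·[Sn²⁺]); log Q = 1.854.
E = E° − (0.0592/n) log Q = +1.71 − (0.0592/2)(1.854) = +1.655 V.

+1.655 V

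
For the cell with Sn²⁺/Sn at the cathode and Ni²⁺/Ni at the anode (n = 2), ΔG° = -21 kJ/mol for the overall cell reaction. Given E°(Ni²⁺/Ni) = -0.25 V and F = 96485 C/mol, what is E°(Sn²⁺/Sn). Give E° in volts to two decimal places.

E°cell = −ΔG°/(nF) = −(-21×10³)/((2)(96485)) = +0.109 V.
Since Sn²⁺/Sn is the cathode and Ni²⁺/Ni the anode, E°cell = E°(Sn²⁺/Sn) − E°(Ni²⁺/Ni).
So E°(Sn²⁺/Sn) = E°cell + E°(Ni²⁺/Ni) = +0.109 + (-0.25) = -0.14 V.

-0.14 V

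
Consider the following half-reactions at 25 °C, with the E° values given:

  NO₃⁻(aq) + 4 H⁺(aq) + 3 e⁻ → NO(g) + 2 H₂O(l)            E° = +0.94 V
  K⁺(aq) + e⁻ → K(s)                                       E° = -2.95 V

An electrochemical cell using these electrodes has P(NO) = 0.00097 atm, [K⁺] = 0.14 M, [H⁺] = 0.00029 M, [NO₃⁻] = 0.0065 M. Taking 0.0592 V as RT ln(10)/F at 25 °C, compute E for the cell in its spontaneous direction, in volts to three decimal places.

NO₃⁻/NO is the cathode (higher E°), K⁺/K the anode: E°cell = +0.94 − (-2.95) = +3.89 V, n = 3.
Overall: NO₃⁻(aq) + 4 H⁺(aq) + 3 K(s) → NO(g) + 2 H₂O(l) + 3 K⁺(aq)
Q = P(NO)·[K⁺]^3 / ([NO₃⁻]·[H⁺]^4); log Q = 10.763.
E = E° − (0.0592/n) log Q = +3.89 − (0.0592/3)(10.763) = +3.678 V.

+3.678 V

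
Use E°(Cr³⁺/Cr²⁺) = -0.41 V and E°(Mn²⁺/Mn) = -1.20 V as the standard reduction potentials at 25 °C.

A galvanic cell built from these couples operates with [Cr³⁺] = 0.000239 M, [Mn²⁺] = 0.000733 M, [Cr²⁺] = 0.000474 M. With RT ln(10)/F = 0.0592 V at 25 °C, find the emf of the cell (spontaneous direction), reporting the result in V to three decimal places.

+0.865 V

Cr³⁺/Cr²⁺ is the cathode (higher E°), Mn²⁺/Mn the anode: E°cell = -0.41 − (-1.20) = +0.79 V, n = 2.
Overall: 2 Cr³⁺(aq) + Mn(s) → 2 Cr²⁺(aq) + Mn²⁺(aq)
Q = [Cr²⁺]^2·[Mn²⁺] / ([Cr³⁺]^2); log Q = -2.540.
E = E° − (0.0592/n) log Q = +0.79 − (0.0592/2)(-2.540) = +0.865 V.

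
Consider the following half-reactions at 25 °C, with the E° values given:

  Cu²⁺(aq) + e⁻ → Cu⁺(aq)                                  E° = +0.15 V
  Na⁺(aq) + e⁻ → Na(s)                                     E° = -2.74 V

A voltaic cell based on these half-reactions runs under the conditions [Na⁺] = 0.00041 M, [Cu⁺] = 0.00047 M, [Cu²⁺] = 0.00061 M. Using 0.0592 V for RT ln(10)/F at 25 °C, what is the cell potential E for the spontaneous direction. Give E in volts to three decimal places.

+3.097 V

Cu²⁺/Cu⁺ is the cathode (higher E°), Na⁺/Na the anode: E°cell = +0.15 − (-2.74) = +2.89 V, n = 1.
Overall: Cu²⁺(aq) + Na(s) → Cu⁺(aq) + Na⁺(aq)
Q = [Cu⁺]·[Na⁺] / ([Cu²⁺]); log Q = -3.500.
E = E° − (0.0592/n) log Q = +2.89 − (0.0592/1)(-3.500) = +3.097 V.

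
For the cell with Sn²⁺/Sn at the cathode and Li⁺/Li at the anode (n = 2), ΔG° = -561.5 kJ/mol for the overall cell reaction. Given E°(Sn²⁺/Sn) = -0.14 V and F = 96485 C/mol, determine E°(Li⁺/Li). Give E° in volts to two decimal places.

-3.05 V

E°cell = −ΔG°/(nF) = −(-561.5×10³)/((2)(96485)) = +2.910 V.
Since Sn²⁺/Sn is the cathode and Li⁺/Li the anode, E°cell = E°(Sn²⁺/Sn) − E°(Li⁺/Li).
So E°(Li⁺/Li) = E°(Sn²⁺/Sn) − E°cell = (-0.14) − (+2.910) = -3.05 V.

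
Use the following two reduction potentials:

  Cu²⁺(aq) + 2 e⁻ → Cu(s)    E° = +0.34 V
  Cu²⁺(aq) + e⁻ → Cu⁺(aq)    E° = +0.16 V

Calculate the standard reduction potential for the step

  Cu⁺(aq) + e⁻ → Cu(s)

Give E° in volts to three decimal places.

Sequential free energies add, so n₃E°₃ = n₁E°₁ + n₂E°₂.
With n₃ = 2, and the known step contributing 1×(+0.16) V, the unknown satisfies 1·E° = 2×(+0.34) − 1×(+0.16) = +0.520.
E° = +0.520 / 1 = +0.520 V.

+0.520 V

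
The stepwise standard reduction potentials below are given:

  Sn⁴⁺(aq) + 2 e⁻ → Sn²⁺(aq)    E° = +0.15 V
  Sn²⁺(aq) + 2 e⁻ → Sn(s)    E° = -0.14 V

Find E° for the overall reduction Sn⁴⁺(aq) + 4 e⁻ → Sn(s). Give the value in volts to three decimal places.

Standard free energies of sequential steps add: ΔG°₃ = ΔG°₁ + ΔG°₂, so n₃E°₃ = n₁E°₁ + n₂E°₂.
E°₃ = (2×+0.15 + 2×-0.14) / 4 = (+0.020) / 4 = +0.005 V.

+0.005 V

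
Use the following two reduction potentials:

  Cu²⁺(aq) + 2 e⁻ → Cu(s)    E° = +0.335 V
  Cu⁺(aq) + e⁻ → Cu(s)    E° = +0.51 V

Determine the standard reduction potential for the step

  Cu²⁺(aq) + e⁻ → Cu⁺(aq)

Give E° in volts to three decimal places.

Sequential free energies add, so n₃E°₃ = n₁E°₁ + n₂E°₂.
With n₃ = 2, and the known step contributing 1×(+0.51) V, the unknown satisfies 1·E° = 2×(+0.335) − 1×(+0.51) = +0.160.
E° = +0.160 / 1 = +0.160 V.

+0.160 V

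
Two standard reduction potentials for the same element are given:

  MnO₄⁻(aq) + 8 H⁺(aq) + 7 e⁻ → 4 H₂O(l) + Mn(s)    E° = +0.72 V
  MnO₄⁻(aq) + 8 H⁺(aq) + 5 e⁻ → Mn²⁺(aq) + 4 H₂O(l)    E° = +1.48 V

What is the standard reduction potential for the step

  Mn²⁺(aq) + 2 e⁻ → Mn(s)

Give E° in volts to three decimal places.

Sequential free energies add, so n₃E°₃ = n₁E°₁ + n₂E°₂.
With n₃ = 7, and the known step contributing 5×(+1.48) V, the unknown satisfies 2·E° = 7×(+0.72) − 5×(+1.48) = -2.360.
E° = -2.360 / 2 = -1.180 V.

-1.180 V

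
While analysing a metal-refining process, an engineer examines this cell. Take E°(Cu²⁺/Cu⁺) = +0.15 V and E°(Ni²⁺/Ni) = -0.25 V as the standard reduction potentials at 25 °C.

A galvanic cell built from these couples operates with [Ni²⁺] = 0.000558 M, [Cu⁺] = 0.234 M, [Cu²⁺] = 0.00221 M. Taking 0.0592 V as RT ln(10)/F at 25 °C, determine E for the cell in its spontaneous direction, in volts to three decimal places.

+0.376 V

Cu²⁺/Cu⁺ is the cathode (higher E°), Ni²⁺/Ni the anode: E°cell = +0.15 − (-0.25) = +0.40 V, n = 2.
Overall: 2 Cu²⁺(aq) + Ni(s) → 2 Cu⁺(aq) + Ni²⁺(aq)
Q = [Cu⁺]^2·[Ni²⁺] / ([Cu²⁺]^2); log Q = 0.796.
E = E° − (0.0592/n) log Q = +0.40 − (0.0592/2)(0.796) = +0.376 V.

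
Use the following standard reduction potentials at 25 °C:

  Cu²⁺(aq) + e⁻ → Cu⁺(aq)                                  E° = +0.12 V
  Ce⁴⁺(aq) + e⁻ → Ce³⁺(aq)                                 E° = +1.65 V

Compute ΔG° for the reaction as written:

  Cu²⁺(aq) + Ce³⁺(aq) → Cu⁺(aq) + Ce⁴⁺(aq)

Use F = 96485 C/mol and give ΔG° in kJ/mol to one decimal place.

As written, Cu²⁺/Cu⁺ is reduced (cathode) and Ce⁴⁺/Ce³⁺ is oxidised (anode), so E°cell = (+0.12) − (+1.65) = -1.53 V.
Balancing electrons gives n = 1.
ΔG° = −nFE° = −(1)(96485)(-1.53) = 147,622 J = +147.6 kJ/mol.

+147.6 kJ/mol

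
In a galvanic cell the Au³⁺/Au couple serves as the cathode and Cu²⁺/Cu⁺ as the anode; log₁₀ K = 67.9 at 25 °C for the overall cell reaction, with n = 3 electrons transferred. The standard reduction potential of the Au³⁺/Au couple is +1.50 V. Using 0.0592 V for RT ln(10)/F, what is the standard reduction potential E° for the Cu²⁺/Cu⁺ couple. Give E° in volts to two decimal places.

E°cell = (0.0592/n)·log K = (0.0592/3)(67.9) = +1.340 V.
Since Au³⁺/Au is the cathode and Cu²⁺/Cu⁺ the anode, E°cell = E°(Au³⁺/Au) − E°(Cu²⁺/Cu⁺).
So E°(Cu²⁺/Cu⁺) = E°(Au³⁺/Au) − E°cell = (+1.50) − (+1.340) = +0.16 V.

+0.16 V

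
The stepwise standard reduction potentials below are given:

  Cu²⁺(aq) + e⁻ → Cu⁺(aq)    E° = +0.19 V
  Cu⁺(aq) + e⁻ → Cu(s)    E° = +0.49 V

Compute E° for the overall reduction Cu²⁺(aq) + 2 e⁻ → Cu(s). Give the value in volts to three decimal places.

Standard free energies of sequential steps add: ΔG°₃ = ΔG°₁ + ΔG°₂, so n₃E°₃ = n₁E°₁ + n₂E°₂.
E°₃ = (1×+0.19 + 1×+0.49) / 2 = (+0.680) / 2 = +0.340 V.

+0.340 V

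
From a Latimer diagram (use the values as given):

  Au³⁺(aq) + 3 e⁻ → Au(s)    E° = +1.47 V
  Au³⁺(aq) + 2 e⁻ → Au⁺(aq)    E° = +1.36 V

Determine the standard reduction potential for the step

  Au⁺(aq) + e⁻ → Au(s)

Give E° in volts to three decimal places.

+1.690 V

Sequential free energies add, so n₃E°₃ = n₁E°₁ + n₂E°₂.
With n₃ = 3, and the known step contributing 2×(+1.36) V, the unknown satisfies 1·E° = 3×(+1.47) − 2×(+1.36) = +1.690.
E° = +1.690 / 1 = +1.690 V.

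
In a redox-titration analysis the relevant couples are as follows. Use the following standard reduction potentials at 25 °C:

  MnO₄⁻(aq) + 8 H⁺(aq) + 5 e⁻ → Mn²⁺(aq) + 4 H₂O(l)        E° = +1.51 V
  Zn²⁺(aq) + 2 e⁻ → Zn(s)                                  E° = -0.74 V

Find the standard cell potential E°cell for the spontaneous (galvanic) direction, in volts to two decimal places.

+2.25 V

The MnO₄⁻/Mn²⁺ couple has the higher reduction potential, so it is the cathode; Zn²⁺/Zn is oxidised at the anode.
E°cell = E°(cathode) − E°(anode) = (+1.51) − (-0.74) = +2.25 V.
Since E°cell > 0, the reaction is spontaneous under standard conditions.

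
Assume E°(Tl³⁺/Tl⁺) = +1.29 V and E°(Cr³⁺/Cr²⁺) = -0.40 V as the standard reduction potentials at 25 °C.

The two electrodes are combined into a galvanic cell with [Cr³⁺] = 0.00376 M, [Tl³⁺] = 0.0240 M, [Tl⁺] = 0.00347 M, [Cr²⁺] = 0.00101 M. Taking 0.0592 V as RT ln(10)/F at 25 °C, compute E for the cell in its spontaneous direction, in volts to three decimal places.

Tl³⁺/Tl⁺ is the cathode (higher E°), Cr³⁺/Cr²⁺ the anode: E°cell = +1.29 − (-0.40) = +1.69 V, n = 2.
Overall: Tl³⁺(aq) + 2 Cr²⁺(aq) → Tl⁺(aq) + 2 Cr³⁺(aq)
Q = [Tl⁺]·[Cr³⁺]^2 / ([Tl³⁺]·[Cr²⁺]^2); log Q = 0.302.
E = E° − (0.0592/n) log Q = +1.69 − (0.0592/2)(0.302) = +1.681 V.

+1.681 V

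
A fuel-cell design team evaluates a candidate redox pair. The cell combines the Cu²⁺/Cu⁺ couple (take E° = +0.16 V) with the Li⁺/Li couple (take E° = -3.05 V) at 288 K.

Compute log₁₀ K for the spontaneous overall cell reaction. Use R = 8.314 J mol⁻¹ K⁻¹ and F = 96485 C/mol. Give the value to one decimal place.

56.2

Cathode: Cu²⁺/Cu⁺; anode: Li⁺/Li. E°cell = (+0.16) − (-3.05) = +3.21 V, with n = 1.
ΔG° = −nFE° = −RT ln K, so ln K = nFE°/(RT) = (1)(96485)(+3.21) / ((8.314)(288)) = 129.349.
log₁₀ K = 129.349 / ln 10 = 56.2.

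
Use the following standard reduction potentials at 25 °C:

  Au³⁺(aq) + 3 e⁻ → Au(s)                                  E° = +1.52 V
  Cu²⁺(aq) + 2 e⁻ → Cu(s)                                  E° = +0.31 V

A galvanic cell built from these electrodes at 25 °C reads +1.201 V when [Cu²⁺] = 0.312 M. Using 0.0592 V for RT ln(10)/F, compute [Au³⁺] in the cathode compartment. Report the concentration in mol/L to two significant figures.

Au³⁺/Au is the cathode, Cu²⁺/Cu the anode: E°cell = +1.21 V, n = 6.
Overall reaction: 2 Au³⁺(aq) + 3 Cu(s) → 2 Au(s) + 3 Cu²⁺(aq); Q = [Cu²⁺]^3/[Au³⁺]^2.
From E = E° − (0.0592/n) log Q: log Q = (E° − E)·n/0.0592 = (+1.21 − (+1.201))·6/0.0592 = 0.9122.
So 2·log[Au³⁺] = 3·log(0.312) − log Q = -1.5175 − (0.9122) = -2.4297; log[Au³⁺] = -2.4297 / 2 = -1.2148; [Au³⁺] = 10^(-1.2148) ≈ 0.061 M.

0.061 M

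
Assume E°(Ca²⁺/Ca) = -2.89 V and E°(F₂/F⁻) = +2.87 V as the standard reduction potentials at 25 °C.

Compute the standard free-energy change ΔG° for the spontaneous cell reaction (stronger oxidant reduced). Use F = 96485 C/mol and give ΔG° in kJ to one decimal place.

-1111.5 kJ

F₂/F⁻ (E° = +2.87 V) is the cathode; Ca²⁺/Ca (E° = -2.89 V) is the anode, so E°cell = +5.76 V.
Balancing electrons gives n = 2 (lcm of 2 and 2).
ΔG° = −nFE° = −(2)(96485)(+5.76) = -1,111,507 J = -1111.5 kJ.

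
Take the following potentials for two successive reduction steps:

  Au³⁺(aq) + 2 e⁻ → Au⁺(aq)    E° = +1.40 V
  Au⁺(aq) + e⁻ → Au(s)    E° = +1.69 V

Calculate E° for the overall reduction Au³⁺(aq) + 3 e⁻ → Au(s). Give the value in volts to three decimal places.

+1.497 V

Adding the free-energy changes (−nFE°) of the two steps gives −n₃FE°₃ = −n₁FE°₁ − n₂FE°₂.
E°₃ = (2×+1.40 + 1×+1.69) / 3 = (+4.490) / 3 = +1.497 V.
Simply averaging or adding the two E° values would be wrong; the electron-weighted sum is required.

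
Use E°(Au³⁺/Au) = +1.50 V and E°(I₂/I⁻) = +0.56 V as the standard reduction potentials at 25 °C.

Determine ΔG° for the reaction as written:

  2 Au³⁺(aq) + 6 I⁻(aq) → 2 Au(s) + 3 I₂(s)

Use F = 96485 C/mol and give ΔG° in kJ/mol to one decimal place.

-544.2 kJ/mol

As written, Au³⁺/Au is reduced (cathode) and I₂/I⁻ is oxidised (anode), so E°cell = (+1.50) − (+0.56) = +0.94 V.
Balancing electrons gives n = 6.
ΔG° = −nFE° = −(6)(96485)(+0.94) = -544,175 J = -544.2 kJ/mol.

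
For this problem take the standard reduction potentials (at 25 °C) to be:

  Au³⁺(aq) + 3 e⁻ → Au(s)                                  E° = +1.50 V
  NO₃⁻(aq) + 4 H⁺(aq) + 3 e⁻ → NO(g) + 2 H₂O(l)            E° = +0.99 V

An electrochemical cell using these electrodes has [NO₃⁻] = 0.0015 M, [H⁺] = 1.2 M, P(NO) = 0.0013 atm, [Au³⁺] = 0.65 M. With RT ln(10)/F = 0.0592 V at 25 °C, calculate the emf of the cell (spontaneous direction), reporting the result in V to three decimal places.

Au³⁺/Au is the cathode (higher E°), NO₃⁻/NO the anode: E°cell = +1.50 − (+0.99) = +0.51 V, n = 3.
Overall: Au³⁺(aq) + NO(g) + 2 H₂O(l) → Au(s) + NO₃⁻(aq) + 4 H⁺(aq)
Q = [NO₃⁻]·[H⁺]^4 / ([Au³⁺]·P(NO)); log Q = 0.566.
E = E° − (0.0592/n) log Q = +0.51 − (0.0592/3)(0.566) = +0.499 V.

+0.499 V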